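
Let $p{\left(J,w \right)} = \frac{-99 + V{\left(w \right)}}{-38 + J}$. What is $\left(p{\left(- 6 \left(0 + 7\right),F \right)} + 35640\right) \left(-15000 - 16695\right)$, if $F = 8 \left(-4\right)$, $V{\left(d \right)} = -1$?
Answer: $- \frac{4518597675}{4} \approx -1.1297 \cdot 10^{9}$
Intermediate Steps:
$F = -32$
$p{\left(J,w \right)} = - \frac{100}{-38 + J}$ ($p{\left(J,w \right)} = \frac{-99 - 1}{-38 + J} = - \frac{100}{-38 + J}$)
$\left(p{\left(- 6 \left(0 + 7\right),F \right)} + 35640\right) \left(-15000 - 16695\right) = \left(- \frac{100}{-38 - 6 \left(0 + 7\right)} + 35640\right) \left(-15000 - 16695\right) = \left(- \frac{100}{-38 - 42} + 35640\right) \left(-31695\right) = \left(- \frac{100}{-80} + 35640\right) \left(-31695\right) = \left(\left(-100\right) \left(- \frac{1}{80}\right) + 35640\right) \left(-31695\right) = \left(\frac{5}{4} + 35640\right) \left(-31695\right) = \frac{142565}{4} \left(-31695\right) = - \frac{4518597675}{4}$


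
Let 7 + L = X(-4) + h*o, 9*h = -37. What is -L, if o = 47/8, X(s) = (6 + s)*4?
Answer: 1667/72 ≈ 23.153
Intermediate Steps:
h = -37/9 (h = (⅑)*(-37) = -37/9 ≈ -4.1111)
X(s) = 24 + 4*s
o = 47/8 (o = 47*(⅛) = 47/8 ≈ 5.8750)
L = -1667/72 (L = -7 + ((24 + 4*(-4)) - 37/9*47/8) = -7 + ((24 - 16) - 1739/72) = -7 + (8 - 1739/72) = -7 - 1163/72 = -1667/72 ≈ -23.153)
-L = -1*(-1667/72) = 1667/72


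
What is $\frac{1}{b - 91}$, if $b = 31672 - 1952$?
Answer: $\frac{1}{29629} \approx 3.3751 \cdot 10^{-5}$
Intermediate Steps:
$b = 29720$ ($b = 31672 - 1952 = 29720$)
$\frac{1}{b - 91} = \frac{1}{29720 - 91} = \frac{1}{29629}$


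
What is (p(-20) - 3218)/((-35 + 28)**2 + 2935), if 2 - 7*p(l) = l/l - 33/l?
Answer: -450533/417760 ≈ -1.0784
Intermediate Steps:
p(l) = 1/7 + 33/(7*l) (p(l) = 2/7 - (l/l - 33/l)/7 = 2/7 - (1 - 33/l)/7 = 2/7 + (-1/7 + 33/(7*l)) = 1/7 + 33/(7*l))
(p(-20) - 3218)/((-35 + 28)**2 + 2935) = ((1/7)*(33 - 20)/(-20) - 3218)/((-35 + 28)**2 + 2935) = ((1/7)*(-1/20)*13 - 3218)/((-7)**2 + 2935) = (-13/140 - 3218)/(49 + 2935) = -450533/140/2984 = -450533/140*1/2984 = -450533/417760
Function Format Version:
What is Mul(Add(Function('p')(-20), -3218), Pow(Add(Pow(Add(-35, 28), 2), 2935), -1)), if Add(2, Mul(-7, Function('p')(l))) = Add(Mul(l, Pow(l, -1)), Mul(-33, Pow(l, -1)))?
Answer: Rational(-450533, 417760) ≈ -1.0784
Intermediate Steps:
Function('p')(l) = Add(Rational(1, 7), Mul(Rational(33, 7), Pow(l, -1))) (Function('p')(l) = Add(Rational(2, 7), Mul(Rational(-1, 7), Add(Mul(l, Pow(l, -1)), Mul(-33, Pow(l, -1))))) = Add(Rational(2, 7), Mul(Rational(-1, 7), Add(1, Mul(-33, Pow(l, -1))))) = Add(Rational(2, 7), Add(Rational(-1, 7), Mul(Rational(33, 7), Pow(l, -1)))) = Add(Rational(1, 7), Mul(Rational(33, 7), Pow(l, -1))))
Mul(Add(Function('p')(-20), -3218), Pow(Add(Pow(Add(-35, 28), 2), 2935), -1)) = Mul(Add(Mul(Rational(1, 7), Pow(-20, -1), Add(33, -20)), -3218), Pow(Add(Pow(Add(-35, 28), 2), 2935), -1)) = Mul(Add(Mul(Rational(1, 7), Rational(-1, 20), 13), -3218), Pow(Add(Pow(-7, 2), 2935), -1)) = Mul(Add(Rational(-13, 140), -3218), Pow(Add(49, 2935), -1)) = Mul(Rational(-450533, 140), Pow(2984, -1)) = Mul(Rational(-450533, 140), Rational(1, 2984)) = Rational(-450533, 417760)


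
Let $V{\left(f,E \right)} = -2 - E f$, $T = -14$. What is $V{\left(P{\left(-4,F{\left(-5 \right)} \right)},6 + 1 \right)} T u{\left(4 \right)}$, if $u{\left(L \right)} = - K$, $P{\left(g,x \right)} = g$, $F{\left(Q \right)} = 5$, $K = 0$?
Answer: $0$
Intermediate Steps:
$u{\left(L \right)} = 0$ ($u{\left(L \right)} = \left(-1\right) 0 = 0$)
$V{\left(f,E \right)} = -2 - E f$
$V{\left(P{\left(-4,F{\left(-5 \right)} \right)},6 + 1 \right)} T u{\left(4 \right)} = \left(-2 - \left(6 + 1\right) \left(-4\right)\right) \left(-14\right) 0 = \left(-2 - 7 \left(-4\right)\right) \left(-14\right) 0 = \left(-2 + 28\right) \left(-14\right) 0 = 26 \left(-14\right) 0 = \left(-364\right) 0 = 0$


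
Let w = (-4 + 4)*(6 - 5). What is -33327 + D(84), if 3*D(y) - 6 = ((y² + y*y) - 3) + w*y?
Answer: -28622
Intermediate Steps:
w = 0 (w = 0*1 = 0)
D(y) = 1 + 2*y²/3 (D(y) = 2 + (((y² + y*y) - 3) + 0*y)/3 = 2 + (((y² + y²) - 3) + 0)/3 = 2 + ((2*y² - 3) + 0)/3 = 2 + ((-3 + 2*y²) + 0)/3 = 2 + (-3 + 2*y²)/3 = 2 + (-1 + 2*y²/3) = 1 + 2*y²/3)
-33327 + D(84) = -33327 + (1 + (⅔)*84²) = -33327 + (1 + (⅔)*7056) = -33327 + (1 + 4704) = -33327 + 4705 = -28622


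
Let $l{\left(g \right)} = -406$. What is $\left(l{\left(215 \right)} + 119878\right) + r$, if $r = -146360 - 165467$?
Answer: $-192355$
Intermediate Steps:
$r = -311827$ ($r = -146360 - 165467 = -311827$)
$\left(l{\left(215 \right)} + 119878\right) + r = \left(-406 + 119878\right) - 311827 = 119472 - 311827 = -192355$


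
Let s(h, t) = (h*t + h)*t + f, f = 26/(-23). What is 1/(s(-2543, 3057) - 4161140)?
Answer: -23/546868775880 ≈ -4.2058e-11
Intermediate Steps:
f = -26/23 (f = 26*(-1/23) = -26/23 ≈ -1.1304)
s(h, t) = -26/23 + t*(h + h*t) (s(h, t) = (h*t + h)*t - 26/23 = (h + h*t)*t - 26/23 = t*(h + h*t) - 26/23 = -26/23 + t*(h + h*t))
1/(s(-2543, 3057) - 4161140) = 1/((-26/23 - 2543*3057 - 2543*3057**2) - 4161140) = 1/((-26/23 - 7773951 - 2543*9345249) - 4161140) = 1/((-26/23 - 7773951 - 23764968207) - 4161140) = 1/(-546773069660/23 - 4161140) = 1/(-546868775880/23) = -23/546868775880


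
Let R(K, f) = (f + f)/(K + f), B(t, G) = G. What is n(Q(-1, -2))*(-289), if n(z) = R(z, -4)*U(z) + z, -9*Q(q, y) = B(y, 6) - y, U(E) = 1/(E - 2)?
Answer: 541297/1287 ≈ 420.59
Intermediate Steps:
R(K, f) = 2*f/(K + f) (R(K, f) = (2*f)/(K + f) = 2*f/(K + f))
U(E) = 1/(-2 + E)
Q(q, y) = -⅔ + y/9 (Q(q, y) = -(6 - y)/9 = -⅔ + y/9)
n(z) = z - 8/((-4 + z)*(-2 + z)) (n(z) = (2*(-4)/(z - 4))/(-2 + z) + z = (2*(-4)/(-4 + z))/(-2 + z) + z = (-8/(-4 + z))/(-2 + z) + z = -8/((-4 + z)*(-2 + z)) + z = z - 8/((-4 + z)*(-2 + z)))
n(Q(-1, -2))*(-289) = ((-⅔ + (⅑)*(-2)) - 8/((-4 + (-⅔ + (⅑)*(-2)))*(-2 + (-⅔ + (⅑)*(-2)))))*(-289) = ((-⅔ - 2/9) - 8/((-4 + (-⅔ - 2/9))*(-2 + (-⅔ - 2/9))))*(-289) = (-8/9 - 8/((-4 - 8/9)*(-2 - 8/9)))*(-289) = (-8/9 - 8/((-44/9)*(-26/9)))*(-289) = (-8/9 - 8*(-9/44)*(-9/26))*(-289) = (-8/9 - 81/143)*(-289) = -1873/1287*(-289) = 541297/1287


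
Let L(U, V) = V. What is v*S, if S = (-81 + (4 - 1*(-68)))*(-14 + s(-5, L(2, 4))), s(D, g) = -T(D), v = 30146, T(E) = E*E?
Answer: 10581246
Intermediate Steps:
T(E) = E²
s(D, g) = -D²
S = 351 (S = (-81 + (4 - 1*(-68)))*(-14 - 1*(-5)²) = (-81 + (4 + 68))*(-14 - 1*25) = (-81 + 72)*(-14 - 25) = -9*(-39) = 351)
v*S = 30146*351 = 10581246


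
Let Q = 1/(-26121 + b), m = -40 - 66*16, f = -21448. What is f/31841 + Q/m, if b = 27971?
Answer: -43487996641/64560811600 ≈ -0.67360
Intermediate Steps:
m = -1096 (m = -40 - 1056 = -1096)
Q = 1/1850 (Q = 1/(-26121 + 27971) = 1/1850 ≈ 0.00054054)
f/31841 + Q/m = -21448/31841 + (1/1850)/(-1096) = -21448*1/31841 + (1/1850)*(-1/1096) = -21448/31841 - 1/2027600 = -43487996641/64560811600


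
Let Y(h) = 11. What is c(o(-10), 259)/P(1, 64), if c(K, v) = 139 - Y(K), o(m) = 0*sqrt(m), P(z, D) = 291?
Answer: 128/291 ≈ 0.43986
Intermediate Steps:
o(m) = 0
c(K, v) = 128 (c(K, v) = 139 - 1*11 = 139 - 11 = 128)
c(o(-10), 259)/P(1, 64) = 128/291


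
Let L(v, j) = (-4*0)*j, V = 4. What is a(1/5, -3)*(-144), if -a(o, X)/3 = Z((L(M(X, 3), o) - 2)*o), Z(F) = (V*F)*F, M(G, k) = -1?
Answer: 6912/25 ≈ 276.48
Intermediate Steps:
L(v, j) = 0 (L(v, j) = 0*j = 0)
Z(F) = 4*F**2 (Z(F) = (4*F)*F = 4*F**2)
a(o, X) = -48*o**2 (a(o, X) = -12*((0 - 2)*o)**2 = -12*(-2*o)**2 = -12*4*o**2 = -48*o**2)
a(1/5, -3)*(-144) = -48*(1/5)**2*(-144) = -48*1/25*(-144) = -48/25*(-144) = 6912/25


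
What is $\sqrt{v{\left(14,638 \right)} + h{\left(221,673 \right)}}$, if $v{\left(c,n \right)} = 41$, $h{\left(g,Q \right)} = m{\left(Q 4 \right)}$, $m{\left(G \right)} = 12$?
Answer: $\sqrt{53} \approx 7.2801$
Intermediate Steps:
$h{\left(g,Q \right)} = 12$
$\sqrt{v{\left(14,638 \right)} + h{\left(221,673 \right)}} = \sqrt{41 + 12} = \sqrt{53}$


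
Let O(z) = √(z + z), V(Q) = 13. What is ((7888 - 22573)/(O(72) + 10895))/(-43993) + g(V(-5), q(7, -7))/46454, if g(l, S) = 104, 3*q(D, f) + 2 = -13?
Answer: 25292334347/11145049757777 ≈ 0.0022694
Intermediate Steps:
q(D, f) = -5 (q(D, f) = -⅔ + (⅓)*(-13) = -⅔ - 13/3 = -5)
O(z) = √2*√z (O(z) = √(2*z) = √2*√z)
((7888 - 22573)/(O(72) + 10895))/(-43993) + g(V(-5), q(7, -7))/46454 = ((7888 - 22573)/(√2*√72 + 10895))/(-43993) + 104/46454 = -14685/(√2*(6*√2) + 10895)*(-1/43993) + 104*(1/46454) = -14685/(12 + 10895)*(-1/43993) + 52/23227 = -14685/10907*(-1/43993) + 52/23227 = 14685/479831651 + 52/23227 = 25292334347/11145049757777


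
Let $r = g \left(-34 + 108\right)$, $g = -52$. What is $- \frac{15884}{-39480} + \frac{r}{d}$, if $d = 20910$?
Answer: $\frac{300359}{1375878} \approx 0.2183$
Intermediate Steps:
$r = -3848$ ($r = - 52 \left(-34 + 108\right) = \left(-52\right) 74 = -3848$)
$- \frac{15884}{-39480} + \frac{r}{d} = - \frac{15884}{-39480} - \frac{3848}{20910} = \left(-15884\right) \left(- \frac{1}{39480}\right) - \frac{1924}{10455} = \frac{3971}{9870} - \frac{1924}{10455} = \frac{300359}{1375878}$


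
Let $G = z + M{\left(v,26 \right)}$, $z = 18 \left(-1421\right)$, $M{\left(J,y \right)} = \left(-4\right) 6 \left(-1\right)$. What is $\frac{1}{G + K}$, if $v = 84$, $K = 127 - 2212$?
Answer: $- \frac{1}{27639} \approx -3.6181 \cdot 10^{-5}$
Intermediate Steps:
$K = -2085$ ($K = 127 - 2212 = -2085$)
$M{\left(J,y \right)} = 24$ ($M{\left(J,y \right)} = \left(-24\right) \left(-1\right) = 24$)
$z = -25578$
$G = -25554$ ($G = -25578 + 24 = -25554$)
$\frac{1}{G + K} = \frac{1}{-25554 - 2085} = \frac{1}{-27639} = - \frac{1}{27639}$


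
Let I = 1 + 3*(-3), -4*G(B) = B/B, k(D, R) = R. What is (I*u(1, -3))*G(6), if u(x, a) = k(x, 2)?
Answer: 4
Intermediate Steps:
u(x, a) = 2
G(B) = -¼ (G(B) = -B/(4*B) = -¼*1 = -¼)
I = -8 (I = 1 - 9 = -8)
(I*u(1, -3))*G(6) = -8*2*(-¼) = -16*(-¼) = 4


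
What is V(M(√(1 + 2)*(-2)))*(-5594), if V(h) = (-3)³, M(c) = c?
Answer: 151038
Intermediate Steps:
V(h) = -27
V(M(√(1 + 2)*(-2)))*(-5594) = -27*(-5594) = 151038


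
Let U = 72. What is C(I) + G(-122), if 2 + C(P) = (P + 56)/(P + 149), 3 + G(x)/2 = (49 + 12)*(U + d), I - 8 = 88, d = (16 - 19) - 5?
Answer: 1911152/245 ≈ 7800.6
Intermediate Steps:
d = -8 (d = -3 - 5 = -8)
I = 96 (I = 8 + 88 = 96)
G(x) = 7802 (G(x) = -6 + 2*((49 + 12)*(72 - 8)) = -6 + 2*(61*64) = -6 + 2*3904 = -6 + 7808 = 7802)
C(P) = -2 + (56 + P)/(149 + P) (C(P) = -2 + (P + 56)/(P + 149) = -2 + (56 + P)/(149 + P))
C(I) + G(-122) = (-242 - 1*96)/(149 + 96) + 7802 = (-242 - 96)/245 + 7802 = (1/245)*(-338) + 7802 = -338/245 + 7802 = 1911152/245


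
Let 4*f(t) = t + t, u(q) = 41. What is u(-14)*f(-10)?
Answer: -205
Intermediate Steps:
f(t) = t/2 (f(t) = (t + t)/4 = (2*t)/4 = t/2)
u(-14)*f(-10) = 41*((1/2)*(-10)) = 41*(-5) = -205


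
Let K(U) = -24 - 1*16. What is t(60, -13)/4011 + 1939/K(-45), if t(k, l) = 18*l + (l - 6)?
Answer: -7787449/160440 ≈ -48.538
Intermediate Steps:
K(U) = -40 (K(U) = -24 - 16 = -40)
t(k, l) = -6 + 19*l (t(k, l) = 18*l + (-6 + l) = -6 + 19*l)
t(60, -13)/4011 + 1939/K(-45) = (-6 + 19*(-13))/4011 + 1939/(-40) = (-6 - 247)*(1/4011) + 1939*(-1/40) = -253*1/4011 - 1939/40 = -253/4011 - 1939/40 = -7787449/160440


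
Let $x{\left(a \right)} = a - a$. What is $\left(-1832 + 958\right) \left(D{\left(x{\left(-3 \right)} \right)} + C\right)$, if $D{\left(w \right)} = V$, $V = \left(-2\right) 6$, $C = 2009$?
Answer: $-1745378$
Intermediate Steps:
$V = -12$
$x{\left(a \right)} = 0$
$D{\left(w \right)} = -12$
$\left(-1832 + 958\right) \left(D{\left(x{\left(-3 \right)} \right)} + C\right) = \left(-1832 + 958\right) \left(-12 + 2009\right) = \left(-874\right) 1997 = -1745378$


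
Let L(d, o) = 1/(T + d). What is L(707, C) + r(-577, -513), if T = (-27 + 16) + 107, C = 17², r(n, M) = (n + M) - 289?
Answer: -1107336/803 ≈ -1379.0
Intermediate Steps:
r(n, M) = -289 + M + n (r(n, M) = (M + n) - 289 = -289 + M + n)
C = 289
T = 96 (T = -11 + 107 = 96)
L(d, o) = 1/(96 + d)
L(707, C) + r(-577, -513) = 1/(96 + 707) + (-289 - 513 - 577) = 1/803 - 1379 = -1107336/803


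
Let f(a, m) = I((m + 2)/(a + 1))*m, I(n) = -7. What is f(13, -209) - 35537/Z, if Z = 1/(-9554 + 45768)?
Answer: -1286935455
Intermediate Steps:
Z = 1/36214 ≈ 2.7614e-5
f(a, m) = -7*m
f(13, -209) - 35537/Z = -7*(-209) - 35537/1/36214 = 1463 - 35537*36214 = 1463 - 1*1286936918 = 1463 - 1286936918 = -1286935455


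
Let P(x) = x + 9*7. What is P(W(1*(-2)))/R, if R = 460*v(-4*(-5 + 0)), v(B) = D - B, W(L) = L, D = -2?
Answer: -61/10120 ≈ -0.0060277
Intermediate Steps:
v(B) = -2 - B
R = -10120 (R = 460*(-2 - (-4)*(-5 + 0)) = 460*(-2 - (-4)*(-5)) = 460*(-2 - 1*20) = 460*(-2 - 20) = 460*(-22) = -10120)
P(x) = 63 + x (P(x) = x + 63 = 63 + x)
P(W(1*(-2)))/R = (63 + 1*(-2))/(-10120) = (63 - 2)*(-1/10120) = 61*(-1/10120) = -61/10120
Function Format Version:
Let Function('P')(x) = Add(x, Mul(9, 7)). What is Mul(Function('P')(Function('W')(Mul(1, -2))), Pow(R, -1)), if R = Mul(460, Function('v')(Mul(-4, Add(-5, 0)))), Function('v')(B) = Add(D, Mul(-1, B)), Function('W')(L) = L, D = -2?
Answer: Rational(-61, 10120) ≈ -0.0060277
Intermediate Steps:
Function('v')(B) = Add(-2, Mul(-1, B))
R = -10120 (R = Mul(460, Add(-2, Mul(-1, Mul(-4, Add(-5, 0))))) = Mul(460, Add(-2, Mul(-1, Mul(-4, -5)))) = Mul(460, Add(-2, Mul(-1, 20))) = Mul(460, Add(-2, -20)) = Mul(460, -22) = -10120)
Function('P')(x) = Add(63, x) (Function('P')(x) = Add(x, 63) = Add(63, x))
Mul(Function('P')(Function('W')(Mul(1, -2))), Pow(R, -1)) = Mul(Add(63, Mul(1, -2)), Pow(-10120, -1)) = Mul(Add(63, -2), Rational(-1, 10120)) = Mul(61, Rational(-1, 10120)) = Rational(-61, 10120)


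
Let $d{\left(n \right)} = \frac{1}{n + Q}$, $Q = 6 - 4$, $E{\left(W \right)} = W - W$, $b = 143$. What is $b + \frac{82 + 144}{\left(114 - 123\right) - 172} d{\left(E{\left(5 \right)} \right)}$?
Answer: $\frac{25770}{181} \approx 142.38$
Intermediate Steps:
$E{\left(W \right)} = 0$
$Q = 2$
$d{\left(n \right)} = \frac{1}{2 + n}$ ($d{\left(n \right)} = \frac{1}{n + 2} = \frac{1}{2 + n}$)
$b + \frac{82 + 144}{\left(114 - 123\right) - 172} d{\left(E{\left(5 \right)} \right)} = 143 + \frac{\left(82 + 144\right) \frac{1}{\left(114 - 123\right) - 172}}{2 + 0} = 143 + \frac{226 \frac{1}{-9 - 172}}{2} = 143 + \frac{226}{-181} \cdot \frac{1}{2} = 143 + 226 \left(- \frac{1}{181}\right) \frac{1}{2} = 143 - \frac{113}{181} = \frac{25770}{181}$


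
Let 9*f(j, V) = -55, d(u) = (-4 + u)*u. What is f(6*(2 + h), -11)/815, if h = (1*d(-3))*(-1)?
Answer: -11/1467 ≈ -0.0074983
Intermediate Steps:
d(u) = u*(-4 + u)
h = -21 (h = (1*(-3*(-4 - 3)))*(-1) = (1*(-3*(-7)))*(-1) = (1*21)*(-1) = 21*(-1) = -21)
f(j, V) = -55/9 (f(j, V) = (⅑)*(-55) = -55/9)
f(6*(2 + h), -11)/815 = -55/9/815 = -55/9*1/815 = -11/1467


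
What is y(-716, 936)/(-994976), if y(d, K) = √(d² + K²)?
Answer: -√86797/248744 ≈ -0.0011844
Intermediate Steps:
y(d, K) = √(K² + d²)
y(-716, 936)/(-994976) = √(936² + (-716)²)/(-994976) = √(876096 + 512656)*(-1/994976) = √1388752*(-1/994976) = (4*√86797)*(-1/994976) = -√86797/248744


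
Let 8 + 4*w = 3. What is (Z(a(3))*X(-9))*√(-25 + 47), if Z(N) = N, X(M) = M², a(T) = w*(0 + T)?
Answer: -1215*√22/4 ≈ -1424.7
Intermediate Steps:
w = -5/4 (w = -2 + (¼)*3 = -2 + ¾ = -5/4 ≈ -1.2500)
a(T) = -5*T/4 (a(T) = -5*(0 + T)/4 = -5*T/4)
(Z(a(3))*X(-9))*√(-25 + 47) = (-5/4*3*(-9)²)*√(-25 + 47) = (-15/4*81)*√22 = -1215*√22/4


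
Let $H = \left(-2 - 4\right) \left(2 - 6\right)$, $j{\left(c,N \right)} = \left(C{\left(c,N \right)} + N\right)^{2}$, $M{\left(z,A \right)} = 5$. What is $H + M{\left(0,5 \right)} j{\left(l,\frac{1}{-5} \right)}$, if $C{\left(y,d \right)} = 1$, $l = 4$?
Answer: $\frac{136}{5} \approx 27.2$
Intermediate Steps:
$j{\left(c,N \right)} = \left(1 + N\right)^{2}$
$H = 24$ ($H = \left(-6\right) \left(-4\right) = 24$)
$H + M{\left(0,5 \right)} j{\left(l,\frac{1}{-5} \right)} = 24 + 5 \left(1 + \frac{1}{-5}\right)^{2} = 24 + 5 \left(1 - \frac{1}{5}\right)^{2} = 24 + 5 \left(\frac{4}{5}\right)^{2} = 24 + 5 \cdot \frac{16}{25} = 24 + \frac{16}{5} = \frac{136}{5}$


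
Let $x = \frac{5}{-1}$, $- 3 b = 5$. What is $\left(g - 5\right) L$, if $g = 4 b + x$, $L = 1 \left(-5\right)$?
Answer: $\frac{250}{3} \approx 83.333$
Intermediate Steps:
$b = - \frac{5}{3}$ ($b = \left(- \frac{1}{3}\right) 5 = - \frac{5}{3} \approx -1.6667$)
$x = -5$ ($x = 5 \left(-1\right) = -5$)
$L = -5$
$g = - \frac{35}{3}$ ($g = 4 \left(- \frac{5}{3}\right) - 5 = - \frac{20}{3} - 5 = - \frac{35}{3} \approx -11.667$)
$\left(g - 5\right) L = \left(- \frac{35}{3} - 5\right) \left(-5\right) = \left(- \frac{50}{3}\right) \left(-5\right) = \frac{250}{3}$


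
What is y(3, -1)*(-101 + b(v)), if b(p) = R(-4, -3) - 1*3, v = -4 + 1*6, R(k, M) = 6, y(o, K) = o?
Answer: -294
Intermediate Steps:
v = 2 (v = -4 + 6 = 2)
b(p) = 3 (b(p) = 6 - 1*3 = 6 - 3 = 3)
y(3, -1)*(-101 + b(v)) = 3*(-101 + 3) = 3*(-98) = -294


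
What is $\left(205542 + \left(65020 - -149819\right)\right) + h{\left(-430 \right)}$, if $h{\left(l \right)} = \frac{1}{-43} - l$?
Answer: $\frac{18094872}{43} \approx 4.2081 \cdot 10^{5}$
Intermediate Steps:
$h{\left(l \right)} = - \frac{1}{43} - l$
$\left(205542 + \left(65020 - -149819\right)\right) + h{\left(-430 \right)} = \left(205542 + \left(65020 - -149819\right)\right) - - \frac{18489}{43} = \left(205542 + \left(65020 + 149819\right)\right) + \left(- \frac{1}{43} + 430\right) = \left(205542 + 214839\right) + \frac{18489}{43} = 420381 + \frac{18489}{43} = \frac{18094872}{43}$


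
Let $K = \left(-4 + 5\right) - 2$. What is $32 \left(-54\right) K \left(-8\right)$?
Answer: $-13824$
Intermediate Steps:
$K = -1$ ($K = 1 - 2 = -1$)
$32 \left(-54\right) K \left(-8\right) = 32 \left(-54\right) \left(\left(-1\right) \left(-8\right)\right) = \left(-1728\right) 8 = -13824$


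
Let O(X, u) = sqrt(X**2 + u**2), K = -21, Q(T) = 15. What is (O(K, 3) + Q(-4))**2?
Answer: 675 + 450*sqrt(2) ≈ 1311.4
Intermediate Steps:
(O(K, 3) + Q(-4))**2 = (sqrt((-21)**2 + 3**2) + 15)**2 = (sqrt(441 + 9) + 15)**2 = (sqrt(450) + 15)**2 = (15*sqrt(2) + 15)**2 = (15 + 15*sqrt(2))**2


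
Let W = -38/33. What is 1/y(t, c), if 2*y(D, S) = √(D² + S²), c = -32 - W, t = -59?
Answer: 66*√4827133/4827133 ≈ 0.030040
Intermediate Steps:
W = -38/33 (W = -38*1/33 = -38/33 ≈ -1.1515)
c = -1018/33 (c = -32 - 1*(-38/33) = -32 + 38/33 = -1018/33 ≈ -30.848)
y(D, S) = √(D² + S²)/2
1/y(t, c) = 1/(√((-59)² + (-1018/33)²)/2) = 1/(√(3481 + 1036324/1089)/2) = 1/(√(4827133/1089)/2) = 1/((√4827133/33)/2) = 1/(√4827133/66) = 66*√4827133/4827133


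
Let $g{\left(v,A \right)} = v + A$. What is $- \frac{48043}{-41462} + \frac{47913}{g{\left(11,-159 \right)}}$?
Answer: $- \frac{989729221}{3068188} \approx -322.58$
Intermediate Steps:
$g{\left(v,A \right)} = A + v$
$- \frac{48043}{-41462} + \frac{47913}{g{\left(11,-159 \right)}} = - \frac{48043}{-41462} + \frac{47913}{-159 + 11} = \left(-48043\right) \left(- \frac{1}{41462}\right) + \frac{47913}{-148} = \frac{48043}{41462} + 47913 \left(- \frac{1}{148}\right) = \frac{48043}{41462} - \frac{47913}{148} = - \frac{989729221}{3068188}$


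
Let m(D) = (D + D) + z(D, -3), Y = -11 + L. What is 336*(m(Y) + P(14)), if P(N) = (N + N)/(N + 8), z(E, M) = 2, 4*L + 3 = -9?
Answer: -91392/11 ≈ -8308.4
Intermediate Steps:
L = -3 (L = -¾ + (¼)*(-9) = -¾ - 9/4 = -3)
P(N) = 2*N/(8 + N) (P(N) = (2*N)/(8 + N) = 2*N/(8 + N))
Y = -14 (Y = -11 - 3 = -14)
m(D) = 2 + 2*D (m(D) = (D + D) + 2 = 2*D + 2 = 2 + 2*D)
336*(m(Y) + P(14)) = 336*((2 + 2*(-14)) + 2*14/(8 + 14)) = 336*((2 - 28) + 2*14/22) = 336*(-26 + 2*14*(1/22)) = 336*(-26 + 14/11) = 336*(-272/11) = -91392/11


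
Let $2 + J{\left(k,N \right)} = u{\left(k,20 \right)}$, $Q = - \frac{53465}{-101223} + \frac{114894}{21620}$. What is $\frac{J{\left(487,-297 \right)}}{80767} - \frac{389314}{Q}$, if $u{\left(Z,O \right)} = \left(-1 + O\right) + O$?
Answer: $- \frac{1495929177001067291}{22449413555299} \approx -66636.0$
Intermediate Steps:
$Q = \frac{277952797}{47574810}$ ($Q = \left(-53465\right) \left(- \frac{1}{101223}\right) + 114894 \cdot \frac{1}{21620} = \frac{53465}{101223} + \frac{57447}{10810} = \frac{277952797}{47574810} \approx 5.8424$)
$u{\left(Z,O \right)} = -1 + 2 O$
$J{\left(k,N \right)} = 37$ ($J{\left(k,N \right)} = -2 + \left(-1 + 2 \cdot 20\right) = -2 + \left(-1 + 40\right) = -2 + 39 = 37$)
$\frac{J{\left(487,-297 \right)}}{80767} - \frac{389314}{Q} = \frac{37}{80767} - \frac{389314}{\frac{277952797}{47574810}} = 37 \cdot \frac{1}{80767} - \frac{18521539580340}{277952797} = \frac{37}{80767} - \frac{18521539580340}{277952797} = - \frac{1495929177001067291}{22449413555299}$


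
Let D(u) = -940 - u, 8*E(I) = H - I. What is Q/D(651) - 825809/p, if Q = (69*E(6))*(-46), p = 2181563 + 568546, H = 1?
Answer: -27077563391/17501693676 ≈ -1.5471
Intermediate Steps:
p = 2750109
E(I) = ⅛ - I/8 (E(I) = (1 - I)/8 = ⅛ - I/8)
Q = 7935/4 (Q = (69*(⅛ - ⅛*6))*(-46) = (69*(⅛ - ¾))*(-46) = (69*(-5/8))*(-46) = -345/8*(-46) = 7935/4 ≈ 1983.8)
Q/D(651) - 825809/p = 7935/(4*(-940 - 1*651)) - 825809/2750109 = 7935/(4*(-940 - 651)) - 825809*1/2750109 = (7935/4)/(-1591) - 825809/2750109 = (7935/4)*(-1/1591) - 825809/2750109 = -7935/6364 - 825809/2750109 = -27077563391/17501693676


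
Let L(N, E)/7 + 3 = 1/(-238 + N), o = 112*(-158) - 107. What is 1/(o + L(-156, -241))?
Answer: -394/7022663 ≈ -5.6104e-5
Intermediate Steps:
o = -17803 (o = -17696 - 107 = -17803)
L(N, E) = -21 + 7/(-238 + N)
1/(o + L(-156, -241)) = 1/(-17803 + 7*(715 - 3*(-156))/(-238 - 156)) = 1/(-17803 + 7*(715 + 468)/(-394)) = 1/(-17803 + 7*(-1/394)*1183) = 1/(-17803 - 8281/394) = 1/(-7022663/394) = -394/7022663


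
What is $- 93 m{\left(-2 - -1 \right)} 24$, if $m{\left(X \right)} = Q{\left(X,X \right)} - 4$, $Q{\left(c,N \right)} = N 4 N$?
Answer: $0$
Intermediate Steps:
$Q{\left(c,N \right)} = 4 N^{2}$ ($Q{\left(c,N \right)} = 4 N N = 4 N^{2}$)
$m{\left(X \right)} = -4 + 4 X^{2}$ ($m{\left(X \right)} = 4 X^{2} - 4 = -4 + 4 X^{2}$)
$- 93 m{\left(-2 - -1 \right)} 24 = - 93 \left(-4 + 4 \left(-2 - -1\right)^{2}\right) 24 = - 93 \left(-4 + 4 \left(-2 + 1\right)^{2}\right) 24 = - 93 \left(-4 + 4 \left(-1\right)^{2}\right) 24 = - 93 \left(-4 + 4 \cdot 1\right) 24 = - 93 \left(-4 + 4\right) 24 = \left(-93\right) 0 \cdot 24 = 0 \cdot 24 = 0$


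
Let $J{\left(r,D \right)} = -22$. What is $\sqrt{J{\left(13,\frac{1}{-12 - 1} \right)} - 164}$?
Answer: $i \sqrt{186} \approx 13.638 i$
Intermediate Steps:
$\sqrt{J{\left(13,\frac{1}{-12 - 1} \right)} - 164} = \sqrt{-22 - 164} = \sqrt{-186} = i \sqrt{186}$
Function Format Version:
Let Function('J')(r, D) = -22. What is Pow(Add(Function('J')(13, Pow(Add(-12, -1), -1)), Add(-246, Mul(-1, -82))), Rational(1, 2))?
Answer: Mul(I, Pow(186, Rational(1, 2))) ≈ Mul(13.638, I)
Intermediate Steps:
Pow(Add(Function('J')(13, Pow(Add(-12, -1), -1)), Add(-246, Mul(-1, -82))), Rational(1, 2)) = Pow(Add(-22, Add(-246, Mul(-1, -82))), Rational(1, 2)) = Pow(Add(-22, Add(-246, 82)), Rational(1, 2)) = Pow(Add(-22, -164), Rational(1, 2)) = Pow(-186, Rational(1, 2)) = Mul(I, Pow(186, Rational(1, 2)))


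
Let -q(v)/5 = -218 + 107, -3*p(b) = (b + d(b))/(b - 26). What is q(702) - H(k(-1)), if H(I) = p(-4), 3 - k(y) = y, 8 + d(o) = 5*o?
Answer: 24991/45 ≈ 555.36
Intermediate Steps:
d(o) = -8 + 5*o
k(y) = 3 - y
p(b) = -(-8 + 6*b)/(3*(-26 + b)) (p(b) = -(b + (-8 + 5*b))/(3*(b - 26)) = -(-8 + 6*b)/(3*(-26 + b)))
q(v) = 555 (q(v) = -5*(-218 + 107) = -5*(-111) = 555)
H(I) = -16/45 (H(I) = 2*(4 - 3*(-4))/(3*(-26 - 4)) = (⅔)*(4 + 12)/(-30) = (⅔)*(-1/30)*16 = -16/45)
q(702) - H(k(-1)) = 555 - 1*(-16/45) = 555 + 16/45 = 24991/45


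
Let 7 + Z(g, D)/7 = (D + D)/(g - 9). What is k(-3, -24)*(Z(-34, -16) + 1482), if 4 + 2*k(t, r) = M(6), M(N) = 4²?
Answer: 371058/43 ≈ 8629.3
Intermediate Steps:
M(N) = 16
Z(g, D) = -49 + 14*D/(-9 + g) (Z(g, D) = -49 + 7*((D + D)/(g - 9)) = -49 + 7*((2*D)/(-9 + g)) = -49 + 7*(2*D/(-9 + g)) = -49 + 14*D/(-9 + g))
k(t, r) = 6 (k(t, r) = -2 + (½)*16 = -2 + 8 = 6)
k(-3, -24)*(Z(-34, -16) + 1482) = 6*(7*(63 - 7*(-34) + 2*(-16))/(-9 - 34) + 1482) = 6*(7*(63 + 238 - 32)/(-43) + 1482) = 6*(7*(-1/43)*269 + 1482) = 6*(-1883/43 + 1482) = 6*(61843/43) = 371058/43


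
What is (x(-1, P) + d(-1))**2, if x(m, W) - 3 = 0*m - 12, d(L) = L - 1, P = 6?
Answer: 121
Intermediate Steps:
d(L) = -1 + L
x(m, W) = -9 (x(m, W) = 3 + (0*m - 12) = 3 + (0 - 12) = 3 - 12 = -9)
(x(-1, P) + d(-1))**2 = (-9 + (-1 - 1))**2 = (-9 - 2)**2 = (-11)**2 = 121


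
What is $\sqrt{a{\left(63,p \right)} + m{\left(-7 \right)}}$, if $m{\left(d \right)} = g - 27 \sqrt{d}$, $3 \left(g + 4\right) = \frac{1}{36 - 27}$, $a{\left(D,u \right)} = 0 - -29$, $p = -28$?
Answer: $\frac{\sqrt{2028 - 2187 i \sqrt{7}}}{9} \approx 7.0969 - 5.0328 i$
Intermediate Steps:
$a{\left(D,u \right)} = 29$ ($a{\left(D,u \right)} = 0 + 29 = 29$)
$g = - \frac{107}{27}$ ($g = -4 + \frac{1}{3 \left(36 - 27\right)} = -4 + \frac{1}{3 \cdot 9} = -4 + \frac{1}{3} \cdot \frac{1}{9} = -4 + \frac{1}{27} = - \frac{107}{27} \approx -3.963$)
$m{\left(d \right)} = - \frac{107}{27} - 27 \sqrt{d}$
$\sqrt{a{\left(63,p \right)} + m{\left(-7 \right)}} = \sqrt{29 - \left(\frac{107}{27} + 27 \sqrt{-7}\right)} = \sqrt{29 - \left(\frac{107}{27} + 27 i \sqrt{7}\right)} = \sqrt{\frac{676}{27} - 27 i \sqrt{7}}$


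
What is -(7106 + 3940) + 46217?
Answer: 35171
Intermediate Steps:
-(7106 + 3940) + 46217 = -1*11046 + 46217 = -11046 + 46217 = 35171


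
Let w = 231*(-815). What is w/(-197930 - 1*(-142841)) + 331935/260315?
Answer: 4486278046/956032869 ≈ 4.6926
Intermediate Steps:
w = -188265
w/(-197930 - 1*(-142841)) + 331935/260315 = -188265/(-197930 - 1*(-142841)) + 331935/260315 = -188265/(-197930 + 142841) + 331935*(1/260315) = -188265/(-55089) + 66387/52063 = -188265*(-1/55089) + 66387/52063 = 62755/18363 + 66387/52063 = 4486278046/956032869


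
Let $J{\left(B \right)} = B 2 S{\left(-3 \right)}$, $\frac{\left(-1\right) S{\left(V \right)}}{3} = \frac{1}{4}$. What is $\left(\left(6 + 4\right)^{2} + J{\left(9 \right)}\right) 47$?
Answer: $\frac{8131}{2} \approx 4065.5$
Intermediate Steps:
$S{\left(V \right)} = - \frac{3}{4}$
$J{\left(B \right)} = - \frac{3 B}{2}$ ($J{\left(B \right)} = B 2 \left(- \frac{3}{4}\right) = 2 B \left(- \frac{3}{4}\right) = - \frac{3 B}{2}$)
$\left(\left(6 + 4\right)^{2} + J{\left(9 \right)}\right) 47 = \left(\left(6 + 4\right)^{2} - \frac{27}{2}\right) 47 = \left(10^{2} - \frac{27}{2}\right) 47 = \left(100 - \frac{27}{2}\right) 47 = \frac{173}{2} \cdot 47 = \frac{8131}{2}$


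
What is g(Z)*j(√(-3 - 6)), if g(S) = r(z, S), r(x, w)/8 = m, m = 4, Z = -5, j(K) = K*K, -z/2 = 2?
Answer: -288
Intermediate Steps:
z = -4 (z = -2*2 = -4)
j(K) = K²
r(x, w) = 32 (r(x, w) = 8*4 = 32)
g(S) = 32
g(Z)*j(√(-3 - 6)) = 32*(√(-3 - 6))² = 32*(√(-9))² = 32*(3*I)² = 32*(-9) = -288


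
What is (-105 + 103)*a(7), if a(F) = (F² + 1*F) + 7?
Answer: -126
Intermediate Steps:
a(F) = 7 + F + F² (a(F) = (F² + F) + 7 = (F + F²) + 7 = 7 + F + F²)
(-105 + 103)*a(7) = (-105 + 103)*(7 + 7 + 7²) = -2*(7 + 7 + 49) = -2*63 = -126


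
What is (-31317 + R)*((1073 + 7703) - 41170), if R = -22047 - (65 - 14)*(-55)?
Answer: 1637808246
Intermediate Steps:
R = -19242 (R = -22047 - 51*(-55) = -22047 - 1*(-2805) = -22047 + 2805 = -19242)
(-31317 + R)*((1073 + 7703) - 41170) = (-31317 - 19242)*((1073 + 7703) - 41170) = -50559*(8776 - 41170) = -50559*(-32394) = 1637808246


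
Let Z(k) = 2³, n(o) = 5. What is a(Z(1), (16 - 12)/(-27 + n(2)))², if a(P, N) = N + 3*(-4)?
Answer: 17956/121 ≈ 148.40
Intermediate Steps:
Z(k) = 8
a(P, N) = -12 + N (a(P, N) = N - 12 = -12 + N)
a(Z(1), (16 - 12)/(-27 + n(2)))² = (-12 + (16 - 12)/(-27 + 5))² = (-12 + 4/(-22))² = (-12 + 4*(-1/22))² = (-12 - 2/11)² = (-134/11)² = 17956/121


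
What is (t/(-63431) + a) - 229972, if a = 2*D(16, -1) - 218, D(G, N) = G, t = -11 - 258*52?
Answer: -31531617/137 ≈ -2.3016e+5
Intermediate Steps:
t = -13427 (t = -11 - 13416 = -13427)
a = -186 (a = 2*16 - 218 = 32 - 218 = -186)
(t/(-63431) + a) - 229972 = (-13427/(-63431) - 186) - 229972 = (-13427*(-1/63431) - 186) - 229972 = (29/137 - 186) - 229972 = -25453/137 - 229972 = -31531617/137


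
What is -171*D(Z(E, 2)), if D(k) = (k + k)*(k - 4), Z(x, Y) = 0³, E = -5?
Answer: 0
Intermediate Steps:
Z(x, Y) = 0
D(k) = 2*k*(-4 + k) (D(k) = (2*k)*(-4 + k) = 2*k*(-4 + k))
-171*D(Z(E, 2)) = -342*0*(-4 + 0) = -342*0*(-4) = -171*0 = 0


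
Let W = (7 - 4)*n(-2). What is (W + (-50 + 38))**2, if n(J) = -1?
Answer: 225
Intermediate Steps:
W = -3 (W = (7 - 4)*(-1) = 3*(-1) = -3)
(W + (-50 + 38))**2 = (-3 + (-50 + 38))**2 = (-3 - 12)**2 = (-15)**2 = 225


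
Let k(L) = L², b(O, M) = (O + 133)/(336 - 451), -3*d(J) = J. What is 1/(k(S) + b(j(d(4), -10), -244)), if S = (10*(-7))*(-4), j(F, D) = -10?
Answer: 115/9015877 ≈ 1.2755e-5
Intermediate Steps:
d(J) = -J/3
b(O, M) = -133/115 - O/115 (b(O, M) = (133 + O)/(-115) = (133 + O)*(-1/115) = -133/115 - O/115)
S = 280 (S = -70*(-4) = 280)
1/(k(S) + b(j(d(4), -10), -244)) = 1/(280² + (-133/115 - 1/115*(-10))) = 1/(78400 + (-133/115 + 2/23)) = 1/(78400 - 123/115) = 1/(9015877/115) = 115/9015877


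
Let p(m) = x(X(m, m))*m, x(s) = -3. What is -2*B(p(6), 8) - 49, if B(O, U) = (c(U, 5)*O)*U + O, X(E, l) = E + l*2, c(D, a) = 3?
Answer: 851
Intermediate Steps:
X(E, l) = E + 2*l
p(m) = -3*m
B(O, U) = O + 3*O*U (B(O, U) = (3*O)*U + O = 3*O*U + O = O + 3*O*U)
-2*B(p(6), 8) - 49 = -2*(-3*6)*(1 + 3*8) - 49 = -(-36)*(1 + 24) - 49 = -(-36)*25 - 49 = -2*(-450) - 49 = 900 - 49 = 851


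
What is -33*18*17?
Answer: -10098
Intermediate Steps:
-33*18*17 = -594*17 = -10098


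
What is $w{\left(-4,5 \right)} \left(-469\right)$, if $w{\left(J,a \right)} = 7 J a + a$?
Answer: $63315$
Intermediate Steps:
$w{\left(J,a \right)} = a + 7 J a$ ($w{\left(J,a \right)} = 7 J a + a = a + 7 J a$)
$w{\left(-4,5 \right)} \left(-469\right) = 5 \left(1 + 7 \left(-4\right)\right) \left(-469\right) = 5 \left(1 - 28\right) \left(-469\right) = 5 \left(-27\right) \left(-469\right) = \left(-135\right) \left(-469\right) = 63315$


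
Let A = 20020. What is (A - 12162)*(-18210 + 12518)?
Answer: -44727736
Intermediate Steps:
(A - 12162)*(-18210 + 12518) = (20020 - 12162)*(-18210 + 12518) = 7858*(-5692) = -44727736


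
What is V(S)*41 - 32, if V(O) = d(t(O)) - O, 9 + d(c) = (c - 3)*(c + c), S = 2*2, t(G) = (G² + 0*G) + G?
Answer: 27315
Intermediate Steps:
t(G) = G + G² (t(G) = (G² + 0) + G = G² + G = G + G²)
S = 4
d(c) = -9 + 2*c*(-3 + c) (d(c) = -9 + (c - 3)*(c + c) = -9 + (-3 + c)*(2*c) = -9 + 2*c*(-3 + c))
V(O) = -9 - O - 6*O*(1 + O) + 2*O²*(1 + O)² (V(O) = (-9 - 6*O*(1 + O) + 2*(O*(1 + O))²) - O = (-9 - 6*O*(1 + O) + 2*(O²*(1 + O)²)) - O = (-9 - 6*O*(1 + O) + 2*O²*(1 + O)²) - O = -9 - O - 6*O*(1 + O) + 2*O²*(1 + O)²)
V(S)*41 - 32 = (-9 - 1*4 - 6*4*(1 + 4) + 2*4²*(1 + 4)²)*41 - 32 = (-9 - 4 - 6*4*5 + 2*16*5²)*41 - 32 = (-9 - 4 - 120 + 2*16*25)*41 - 32 = (-9 - 4 - 120 + 800)*41 - 32 = 667*41 - 32 = 27347 - 32 = 27315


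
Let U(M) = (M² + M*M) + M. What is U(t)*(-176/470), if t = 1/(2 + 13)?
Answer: -1496/52875 ≈ -0.028293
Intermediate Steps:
t = 1/15 ≈ 0.066667
U(M) = M + 2*M² (U(M) = (M² + M²) + M = 2*M² + M = M + 2*M²)
U(t)*(-176/470) = ((1 + 2*(1/15))/15)*(-176/470) = ((1 + 2/15)/15)*(-176*1/470) = ((1/15)*(17/15))*(-88/235) = (17/225)*(-88/235) = -1496/52875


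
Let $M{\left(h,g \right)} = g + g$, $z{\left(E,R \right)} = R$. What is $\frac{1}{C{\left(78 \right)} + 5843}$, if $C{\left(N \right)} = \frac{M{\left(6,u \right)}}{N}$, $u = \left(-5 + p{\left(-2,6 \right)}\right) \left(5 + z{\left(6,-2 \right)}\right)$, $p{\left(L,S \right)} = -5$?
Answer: $\frac{13}{75949} \approx 0.00017117$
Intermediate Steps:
$u = -30$ ($u = \left(-5 - 5\right) \left(5 - 2\right) = \left(-10\right) 3 = -30$)
$M{\left(h,g \right)} = 2 g$
$C{\left(N \right)} = - \frac{60}{N}$ ($C{\left(N \right)} = \frac{2 \left(-30\right)}{N} = - \frac{60}{N}$)
$\frac{1}{C{\left(78 \right)} + 5843} = \frac{1}{- \frac{60}{78} + 5843} = \frac{1}{\left(-60\right) \frac{1}{78} + 5843} = \frac{1}{- \frac{10}{13} + 5843} = \frac{1}{\frac{75949}{13}} = \frac{13}{75949}$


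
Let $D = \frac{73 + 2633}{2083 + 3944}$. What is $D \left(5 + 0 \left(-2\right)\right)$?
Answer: $\frac{110}{49} \approx 2.2449$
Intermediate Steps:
$D = \frac{22}{49}$ ($D = \frac{2706}{6027} = 2706 \cdot \frac{1}{6027} = \frac{22}{49} \approx 0.44898$)
$D \left(5 + 0 \left(-2\right)\right) = \frac{22 \left(5 + 0 \left(-2\right)\right)}{49} = \frac{22 \left(5 + 0\right)}{49} = \frac{22}{49} \cdot 5 = \frac{110}{49}$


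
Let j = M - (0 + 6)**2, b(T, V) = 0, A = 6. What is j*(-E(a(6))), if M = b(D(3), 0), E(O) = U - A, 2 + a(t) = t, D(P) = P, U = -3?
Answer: -324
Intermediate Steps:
a(t) = -2 + t
E(O) = -9 (E(O) = -3 - 1*6 = -3 - 6 = -9)
M = 0
j = -36 (j = 0 - (0 + 6)**2 = 0 - 1*6**2 = 0 - 1*36 = 0 - 36 = -36)
j*(-E(a(6))) = -(-36)*(-9) = -36*9 = -324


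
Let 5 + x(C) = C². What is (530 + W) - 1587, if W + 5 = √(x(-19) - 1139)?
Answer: -1062 + 3*I*√87 ≈ -1062.0 + 27.982*I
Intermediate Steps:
x(C) = -5 + C²
W = -5 + 3*I*√87 (W = -5 + √((-5 + (-19)²) - 1139) = -5 + √((-5 + 361) - 1139) = -5 + √(356 - 1139) = -5 + √(-783) = -5 + 3*I*√87 ≈ -5.0 + 27.982*I)
(530 + W) - 1587 = (530 + (-5 + 3*I*√87)) - 1587 = (525 + 3*I*√87) - 1587 = -1062 + 3*I*√87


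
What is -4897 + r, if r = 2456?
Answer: -2441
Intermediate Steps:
-4897 + r = -4897 + 2456 = -2441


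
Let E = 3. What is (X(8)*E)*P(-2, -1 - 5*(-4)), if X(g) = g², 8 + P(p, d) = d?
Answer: 2112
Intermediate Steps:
P(p, d) = -8 + d
(X(8)*E)*P(-2, -1 - 5*(-4)) = (8²*3)*(-8 + (-1 - 5*(-4))) = (64*3)*(-8 + (-1 + 20)) = 192*(-8 + 19) = 192*11 = 2112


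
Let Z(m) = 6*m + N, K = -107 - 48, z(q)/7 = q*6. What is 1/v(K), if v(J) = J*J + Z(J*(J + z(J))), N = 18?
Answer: 1/6222493 ≈ 1.6071e-7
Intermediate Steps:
z(q) = 42*q (z(q) = 7*(q*6) = 7*(6*q) = 42*q)
K = -155
Z(m) = 18 + 6*m (Z(m) = 6*m + 18 = 18 + 6*m)
v(J) = 18 + 259*J² (v(J) = J*J + (18 + 6*(J*(J + 42*J))) = J² + (18 + 6*(J*(43*J))) = J² + (18 + 6*(43*J²)) = J² + (18 + 258*J²) = 18 + 259*J²)
1/v(K) = 1/(18 + 259*(-155)²) = 1/(18 + 259*24025) = 1/(18 + 6222475) = 1/6222493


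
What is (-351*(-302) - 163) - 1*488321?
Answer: -382482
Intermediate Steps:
(-351*(-302) - 163) - 1*488321 = (106002 - 163) - 488321 = 105839 - 488321 = -382482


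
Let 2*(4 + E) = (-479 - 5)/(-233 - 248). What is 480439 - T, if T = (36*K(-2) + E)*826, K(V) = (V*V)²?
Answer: 3632235/481 ≈ 7551.4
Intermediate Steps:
E = -1682/481 (E = -4 + ((-479 - 5)/(-233 - 248))/2 = -4 + (-484/(-481))/2 = -4 + (-484*(-1/481))/2 = -4 + (½)*(484/481) = -4 + 242/481 = -1682/481 ≈ -3.4969)
K(V) = V⁴ (K(V) = (V²)² = V⁴)
T = 227458924/481 (T = (36*(-2)⁴ - 1682/481)*826 = (36*16 - 1682/481)*826 = (576 - 1682/481)*826 = (275374/481)*826 = 227458924/481 ≈ 4.7289e+5)
480439 - T = 480439 - 1*227458924/481 = 480439 - 227458924/481 = 3632235/481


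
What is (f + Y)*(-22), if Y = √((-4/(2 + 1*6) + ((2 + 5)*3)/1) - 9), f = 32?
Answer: -704 - 11*√46 ≈ -778.61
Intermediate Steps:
Y = √46/2 (Y = √((-4/(2 + 6) + (7*3)*1) - 9) = √((-4/8 + 21*1) - 9) = √((-4*⅛ + 21) - 9) = √((-½ + 21) - 9) = √(41/2 - 9) = √(23/2) = √46/2 ≈ 3.3912)
(f + Y)*(-22) = (32 + √46/2)*(-22) = -704 - 11*√46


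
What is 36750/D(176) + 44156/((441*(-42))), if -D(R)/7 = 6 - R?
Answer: 640957/22491 ≈ 28.498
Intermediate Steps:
D(R) = -42 + 7*R (D(R) = -7*(6 - R) = -42 + 7*R)
36750/D(176) + 44156/((441*(-42))) = 36750/(-42 + 7*176) + 44156/((441*(-42))) = 36750/(-42 + 1232) + 44156/(-18522) = 36750/1190 + 44156*(-1/18522) = 36750*(1/1190) - 3154/1323 = 525/17 - 3154/1323 = 640957/22491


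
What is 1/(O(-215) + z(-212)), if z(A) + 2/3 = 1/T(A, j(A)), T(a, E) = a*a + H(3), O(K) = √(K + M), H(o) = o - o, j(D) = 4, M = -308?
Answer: -12119374320/9516045794377 - 18179668224*I*√523/9516045794377 ≈ -0.0012736 - 0.04369*I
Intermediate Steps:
H(o) = 0
O(K) = √(-308 + K) (O(K) = √(K - 308) = √(-308 + K))
T(a, E) = a² (T(a, E) = a*a + 0 = a² + 0 = a²)
z(A) = -⅔ + A⁻² (z(A) = -⅔ + 1/(A²) = -⅔ + A⁻²)
1/(O(-215) + z(-212)) = 1/(√(-308 - 215) + (-⅔ + (-212)⁻²)) = 1/(√(-523) + (-⅔ + 1/44944)) = 1/(I*√523 - 89885/134832) = 1/(-89885/134832 + I*√523)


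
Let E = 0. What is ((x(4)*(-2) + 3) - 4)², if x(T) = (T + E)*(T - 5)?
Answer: 49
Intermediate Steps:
x(T) = T*(-5 + T) (x(T) = (T + 0)*(T - 5) = T*(-5 + T))
((x(4)*(-2) + 3) - 4)² = (((4*(-5 + 4))*(-2) + 3) - 4)² = (((4*(-1))*(-2) + 3) - 4)² = ((-4*(-2) + 3) - 4)² = ((8 + 3) - 4)² = (11 - 4)² = 7² = 49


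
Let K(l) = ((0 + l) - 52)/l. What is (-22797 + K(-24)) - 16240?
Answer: -234203/6 ≈ -39034.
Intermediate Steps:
K(l) = (-52 + l)/l (K(l) = (l - 52)/l = (-52 + l)/l)
(-22797 + K(-24)) - 16240 = (-22797 + (-52 - 24)/(-24)) - 16240 = (-22797 - 1/24*(-76)) - 16240 = (-22797 + 19/6) - 16240 = -136763/6 - 16240 = -234203/6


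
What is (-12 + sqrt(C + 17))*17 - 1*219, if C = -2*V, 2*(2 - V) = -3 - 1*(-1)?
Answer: -423 + 17*sqrt(11) ≈ -366.62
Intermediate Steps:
V = 3 (V = 2 - (-3 - 1*(-1))/2 = 2 - (-3 + 1)/2 = 2 - 1/2*(-2) = 2 + 1 = 3)
C = -6 (C = -2*3 = -6)
(-12 + sqrt(C + 17))*17 - 1*219 = (-12 + sqrt(-6 + 17))*17 - 1*219 = (-12 + sqrt(11))*17 - 219 = (-204 + 17*sqrt(11)) - 219 = -423 + 17*sqrt(11)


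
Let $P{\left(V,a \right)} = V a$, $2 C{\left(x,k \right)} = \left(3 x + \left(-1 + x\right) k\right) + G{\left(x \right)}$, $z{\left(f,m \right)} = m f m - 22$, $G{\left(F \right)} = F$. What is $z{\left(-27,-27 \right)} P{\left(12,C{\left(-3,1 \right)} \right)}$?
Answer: $1891680$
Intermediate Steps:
$z{\left(f,m \right)} = -22 + f m^{2}$ ($z{\left(f,m \right)} = f m m - 22 = f m^{2} - 22 = -22 + f m^{2}$)
$C{\left(x,k \right)} = 2 x + \frac{k \left(-1 + x\right)}{2}$ ($C{\left(x,k \right)} = \frac{\left(3 x + \left(-1 + x\right) k\right) + x}{2} = \frac{\left(3 x + k \left(-1 + x\right)\right) + x}{2} = \frac{4 x + k \left(-1 + x\right)}{2} = 2 x + \frac{k \left(-1 + x\right)}{2}$)
$z{\left(-27,-27 \right)} P{\left(12,C{\left(-3,1 \right)} \right)} = \left(-22 - 27 \left(-27\right)^{2}\right) 12 \left(2 \left(-3\right) - \frac{1}{2} + \frac{1}{2} \cdot 1 \left(-3\right)\right) = \left(-22 - 19683\right) 12 \left(-6 - \frac{1}{2} - \frac{3}{2}\right) = \left(-22 - 19683\right) 12 \left(-8\right) = \left(-19705\right) \left(-96\right) = 1891680$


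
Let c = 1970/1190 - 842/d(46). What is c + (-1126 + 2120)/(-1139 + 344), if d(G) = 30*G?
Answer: -297371/1450610 ≈ -0.20500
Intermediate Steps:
c = 85831/82110 (c = 1970/1190 - 842/(30*46) = 1970*(1/1190) - 842/1380 = 197/119 - 842*1/1380 = 197/119 - 421/690 = 85831/82110 ≈ 1.0453)
c + (-1126 + 2120)/(-1139 + 344) = 85831/82110 + (-1126 + 2120)/(-1139 + 344) = 85831/82110 + 994/(-795) = 85831/82110 + 994*(-1/795) = 85831/82110 - 994/795 = -297371/1450610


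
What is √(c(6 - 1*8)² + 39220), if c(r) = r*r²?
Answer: 2*√9821 ≈ 198.20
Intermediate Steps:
c(r) = r³
√(c(6 - 1*8)² + 39220) = √(((6 - 1*8)³)² + 39220) = √(((6 - 8)³)² + 39220) = √(((-2)³)² + 39220) = √((-8)² + 39220) = √(64 + 39220) = √39284 = 2*√9821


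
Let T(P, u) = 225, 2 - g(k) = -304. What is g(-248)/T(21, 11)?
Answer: 34/25 ≈ 1.3600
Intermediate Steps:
g(k) = 306 (g(k) = 2 - 1*(-304) = 2 + 304 = 306)
g(-248)/T(21, 11) = 306/225 = 306*(1/225) = 34/25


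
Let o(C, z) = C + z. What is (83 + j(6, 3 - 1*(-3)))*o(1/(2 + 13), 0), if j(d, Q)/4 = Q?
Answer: 107/15 ≈ 7.1333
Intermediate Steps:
j(d, Q) = 4*Q
(83 + j(6, 3 - 1*(-3)))*o(1/(2 + 13), 0) = (83 + 4*(3 - 1*(-3)))*(1/(2 + 13) + 0) = (83 + 4*(3 + 3))*(1/15 + 0) = (83 + 4*6)*(1/15 + 0) = (83 + 24)*(1/15) = 107*(1/15) = 107/15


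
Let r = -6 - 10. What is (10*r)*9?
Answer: -1440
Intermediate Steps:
r = -16
(10*r)*9 = (10*(-16))*9 = -160*9 = -1440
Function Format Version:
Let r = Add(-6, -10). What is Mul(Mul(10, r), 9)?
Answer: -1440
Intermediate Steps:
r = -16
Mul(Mul(10, r), 9) = Mul(Mul(10, -16), 9) = Mul(-160, 9) = -1440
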